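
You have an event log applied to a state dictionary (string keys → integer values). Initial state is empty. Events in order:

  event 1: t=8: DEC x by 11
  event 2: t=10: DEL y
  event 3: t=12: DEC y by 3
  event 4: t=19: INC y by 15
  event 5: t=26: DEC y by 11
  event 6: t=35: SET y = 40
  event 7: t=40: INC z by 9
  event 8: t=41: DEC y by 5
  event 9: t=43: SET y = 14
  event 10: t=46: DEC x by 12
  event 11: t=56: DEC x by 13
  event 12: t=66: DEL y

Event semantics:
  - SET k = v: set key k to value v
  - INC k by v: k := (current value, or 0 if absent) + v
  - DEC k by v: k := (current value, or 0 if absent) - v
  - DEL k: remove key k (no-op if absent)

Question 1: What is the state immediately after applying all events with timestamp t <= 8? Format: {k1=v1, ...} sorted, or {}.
Answer: {x=-11}

Derivation:
Apply events with t <= 8 (1 events):
  after event 1 (t=8: DEC x by 11): {x=-11}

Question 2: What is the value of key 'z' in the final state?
Answer: 9

Derivation:
Track key 'z' through all 12 events:
  event 1 (t=8: DEC x by 11): z unchanged
  event 2 (t=10: DEL y): z unchanged
  event 3 (t=12: DEC y by 3): z unchanged
  event 4 (t=19: INC y by 15): z unchanged
  event 5 (t=26: DEC y by 11): z unchanged
  event 6 (t=35: SET y = 40): z unchanged
  event 7 (t=40: INC z by 9): z (absent) -> 9
  event 8 (t=41: DEC y by 5): z unchanged
  event 9 (t=43: SET y = 14): z unchanged
  event 10 (t=46: DEC x by 12): z unchanged
  event 11 (t=56: DEC x by 13): z unchanged
  event 12 (t=66: DEL y): z unchanged
Final: z = 9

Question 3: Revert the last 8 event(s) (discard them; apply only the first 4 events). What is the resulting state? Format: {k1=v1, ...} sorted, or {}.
Keep first 4 events (discard last 8):
  after event 1 (t=8: DEC x by 11): {x=-11}
  after event 2 (t=10: DEL y): {x=-11}
  after event 3 (t=12: DEC y by 3): {x=-11, y=-3}
  after event 4 (t=19: INC y by 15): {x=-11, y=12}

Answer: {x=-11, y=12}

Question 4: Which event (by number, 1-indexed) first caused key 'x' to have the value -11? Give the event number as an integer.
Looking for first event where x becomes -11:
  event 1: x (absent) -> -11  <-- first match

Answer: 1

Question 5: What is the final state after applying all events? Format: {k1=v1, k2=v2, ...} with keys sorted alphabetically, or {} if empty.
  after event 1 (t=8: DEC x by 11): {x=-11}
  after event 2 (t=10: DEL y): {x=-11}
  after event 3 (t=12: DEC y by 3): {x=-11, y=-3}
  after event 4 (t=19: INC y by 15): {x=-11, y=12}
  after event 5 (t=26: DEC y by 11): {x=-11, y=1}
  after event 6 (t=35: SET y = 40): {x=-11, y=40}
  after event 7 (t=40: INC z by 9): {x=-11, y=40, z=9}
  after event 8 (t=41: DEC y by 5): {x=-11, y=35, z=9}
  after event 9 (t=43: SET y = 14): {x=-11, y=14, z=9}
  after event 10 (t=46: DEC x by 12): {x=-23, y=14, z=9}
  after event 11 (t=56: DEC x by 13): {x=-36, y=14, z=9}
  after event 12 (t=66: DEL y): {x=-36, z=9}

Answer: {x=-36, z=9}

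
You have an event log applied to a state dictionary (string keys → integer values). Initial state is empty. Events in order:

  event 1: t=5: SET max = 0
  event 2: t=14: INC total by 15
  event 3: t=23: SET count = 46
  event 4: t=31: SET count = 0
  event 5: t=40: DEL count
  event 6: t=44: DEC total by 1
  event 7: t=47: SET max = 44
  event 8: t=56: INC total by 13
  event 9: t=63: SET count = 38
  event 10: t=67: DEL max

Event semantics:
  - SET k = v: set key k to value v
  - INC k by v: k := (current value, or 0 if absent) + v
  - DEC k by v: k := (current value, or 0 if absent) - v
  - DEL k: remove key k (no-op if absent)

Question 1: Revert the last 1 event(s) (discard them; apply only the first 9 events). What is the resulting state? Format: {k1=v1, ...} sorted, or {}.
Keep first 9 events (discard last 1):
  after event 1 (t=5: SET max = 0): {max=0}
  after event 2 (t=14: INC total by 15): {max=0, total=15}
  after event 3 (t=23: SET count = 46): {count=46, max=0, total=15}
  after event 4 (t=31: SET count = 0): {count=0, max=0, total=15}
  after event 5 (t=40: DEL count): {max=0, total=15}
  after event 6 (t=44: DEC total by 1): {max=0, total=14}
  after event 7 (t=47: SET max = 44): {max=44, total=14}
  after event 8 (t=56: INC total by 13): {max=44, total=27}
  after event 9 (t=63: SET count = 38): {count=38, max=44, total=27}

Answer: {count=38, max=44, total=27}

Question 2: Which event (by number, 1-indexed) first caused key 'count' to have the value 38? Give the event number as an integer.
Answer: 9

Derivation:
Looking for first event where count becomes 38:
  event 3: count = 46
  event 4: count = 0
  event 5: count = (absent)
  event 9: count (absent) -> 38  <-- first match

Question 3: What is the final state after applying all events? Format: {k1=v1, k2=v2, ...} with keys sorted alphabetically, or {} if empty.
  after event 1 (t=5: SET max = 0): {max=0}
  after event 2 (t=14: INC total by 15): {max=0, total=15}
  after event 3 (t=23: SET count = 46): {count=46, max=0, total=15}
  after event 4 (t=31: SET count = 0): {count=0, max=0, total=15}
  after event 5 (t=40: DEL count): {max=0, total=15}
  after event 6 (t=44: DEC total by 1): {max=0, total=14}
  after event 7 (t=47: SET max = 44): {max=44, total=14}
  after event 8 (t=56: INC total by 13): {max=44, total=27}
  after event 9 (t=63: SET count = 38): {count=38, max=44, total=27}
  after event 10 (t=67: DEL max): {count=38, total=27}

Answer: {count=38, total=27}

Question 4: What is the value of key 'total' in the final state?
Track key 'total' through all 10 events:
  event 1 (t=5: SET max = 0): total unchanged
  event 2 (t=14: INC total by 15): total (absent) -> 15
  event 3 (t=23: SET count = 46): total unchanged
  event 4 (t=31: SET count = 0): total unchanged
  event 5 (t=40: DEL count): total unchanged
  event 6 (t=44: DEC total by 1): total 15 -> 14
  event 7 (t=47: SET max = 44): total unchanged
  event 8 (t=56: INC total by 13): total 14 -> 27
  event 9 (t=63: SET count = 38): total unchanged
  event 10 (t=67: DEL max): total unchanged
Final: total = 27

Answer: 27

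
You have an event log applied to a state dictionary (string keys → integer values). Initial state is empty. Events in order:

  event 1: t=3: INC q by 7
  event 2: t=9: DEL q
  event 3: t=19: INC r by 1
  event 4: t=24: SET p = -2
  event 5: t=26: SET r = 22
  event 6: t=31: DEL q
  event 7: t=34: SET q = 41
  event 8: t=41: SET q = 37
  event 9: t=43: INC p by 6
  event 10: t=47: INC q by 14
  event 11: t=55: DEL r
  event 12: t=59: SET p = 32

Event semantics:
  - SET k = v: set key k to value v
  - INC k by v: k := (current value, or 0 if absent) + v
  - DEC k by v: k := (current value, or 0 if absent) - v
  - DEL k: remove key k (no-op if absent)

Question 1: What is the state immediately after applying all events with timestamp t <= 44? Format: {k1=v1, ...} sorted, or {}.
Answer: {p=4, q=37, r=22}

Derivation:
Apply events with t <= 44 (9 events):
  after event 1 (t=3: INC q by 7): {q=7}
  after event 2 (t=9: DEL q): {}
  after event 3 (t=19: INC r by 1): {r=1}
  after event 4 (t=24: SET p = -2): {p=-2, r=1}
  after event 5 (t=26: SET r = 22): {p=-2, r=22}
  after event 6 (t=31: DEL q): {p=-2, r=22}
  after event 7 (t=34: SET q = 41): {p=-2, q=41, r=22}
  after event 8 (t=41: SET q = 37): {p=-2, q=37, r=22}
  after event 9 (t=43: INC p by 6): {p=4, q=37, r=22}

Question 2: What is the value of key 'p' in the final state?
Track key 'p' through all 12 events:
  event 1 (t=3: INC q by 7): p unchanged
  event 2 (t=9: DEL q): p unchanged
  event 3 (t=19: INC r by 1): p unchanged
  event 4 (t=24: SET p = -2): p (absent) -> -2
  event 5 (t=26: SET r = 22): p unchanged
  event 6 (t=31: DEL q): p unchanged
  event 7 (t=34: SET q = 41): p unchanged
  event 8 (t=41: SET q = 37): p unchanged
  event 9 (t=43: INC p by 6): p -2 -> 4
  event 10 (t=47: INC q by 14): p unchanged
  event 11 (t=55: DEL r): p unchanged
  event 12 (t=59: SET p = 32): p 4 -> 32
Final: p = 32

Answer: 32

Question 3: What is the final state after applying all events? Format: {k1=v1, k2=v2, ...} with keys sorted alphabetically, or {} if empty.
Answer: {p=32, q=51}

Derivation:
  after event 1 (t=3: INC q by 7): {q=7}
  after event 2 (t=9: DEL q): {}
  after event 3 (t=19: INC r by 1): {r=1}
  after event 4 (t=24: SET p = -2): {p=-2, r=1}
  after event 5 (t=26: SET r = 22): {p=-2, r=22}
  after event 6 (t=31: DEL q): {p=-2, r=22}
  after event 7 (t=34: SET q = 41): {p=-2, q=41, r=22}
  after event 8 (t=41: SET q = 37): {p=-2, q=37, r=22}
  after event 9 (t=43: INC p by 6): {p=4, q=37, r=22}
  after event 10 (t=47: INC q by 14): {p=4, q=51, r=22}
  after event 11 (t=55: DEL r): {p=4, q=51}
  after event 12 (t=59: SET p = 32): {p=32, q=51}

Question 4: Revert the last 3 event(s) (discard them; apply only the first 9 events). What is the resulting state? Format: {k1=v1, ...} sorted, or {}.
Answer: {p=4, q=37, r=22}

Derivation:
Keep first 9 events (discard last 3):
  after event 1 (t=3: INC q by 7): {q=7}
  after event 2 (t=9: DEL q): {}
  after event 3 (t=19: INC r by 1): {r=1}
  after event 4 (t=24: SET p = -2): {p=-2, r=1}
  after event 5 (t=26: SET r = 22): {p=-2, r=22}
  after event 6 (t=31: DEL q): {p=-2, r=22}
  after event 7 (t=34: SET q = 41): {p=-2, q=41, r=22}
  after event 8 (t=41: SET q = 37): {p=-2, q=37, r=22}
  after event 9 (t=43: INC p by 6): {p=4, q=37, r=22}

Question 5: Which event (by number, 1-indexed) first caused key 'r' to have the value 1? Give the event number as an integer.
Answer: 3

Derivation:
Looking for first event where r becomes 1:
  event 3: r (absent) -> 1  <-- first match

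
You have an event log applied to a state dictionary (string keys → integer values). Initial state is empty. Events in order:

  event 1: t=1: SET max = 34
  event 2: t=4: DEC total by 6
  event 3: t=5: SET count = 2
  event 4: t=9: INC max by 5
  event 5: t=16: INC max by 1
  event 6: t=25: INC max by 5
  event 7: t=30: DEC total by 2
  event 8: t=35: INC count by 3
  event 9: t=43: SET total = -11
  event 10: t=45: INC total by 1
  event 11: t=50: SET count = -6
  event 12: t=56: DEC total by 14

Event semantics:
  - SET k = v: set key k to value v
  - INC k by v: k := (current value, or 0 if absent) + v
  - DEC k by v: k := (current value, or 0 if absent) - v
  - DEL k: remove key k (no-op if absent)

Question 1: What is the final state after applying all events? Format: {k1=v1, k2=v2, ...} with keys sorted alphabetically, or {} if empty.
Answer: {count=-6, max=45, total=-24}

Derivation:
  after event 1 (t=1: SET max = 34): {max=34}
  after event 2 (t=4: DEC total by 6): {max=34, total=-6}
  after event 3 (t=5: SET count = 2): {count=2, max=34, total=-6}
  after event 4 (t=9: INC max by 5): {count=2, max=39, total=-6}
  after event 5 (t=16: INC max by 1): {count=2, max=40, total=-6}
  after event 6 (t=25: INC max by 5): {count=2, max=45, total=-6}
  after event 7 (t=30: DEC total by 2): {count=2, max=45, total=-8}
  after event 8 (t=35: INC count by 3): {count=5, max=45, total=-8}
  after event 9 (t=43: SET total = -11): {count=5, max=45, total=-11}
  after event 10 (t=45: INC total by 1): {count=5, max=45, total=-10}
  after event 11 (t=50: SET count = -6): {count=-6, max=45, total=-10}
  after event 12 (t=56: DEC total by 14): {count=-6, max=45, total=-24}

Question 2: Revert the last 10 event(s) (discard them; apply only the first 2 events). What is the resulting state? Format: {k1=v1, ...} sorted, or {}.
Keep first 2 events (discard last 10):
  after event 1 (t=1: SET max = 34): {max=34}
  after event 2 (t=4: DEC total by 6): {max=34, total=-6}

Answer: {max=34, total=-6}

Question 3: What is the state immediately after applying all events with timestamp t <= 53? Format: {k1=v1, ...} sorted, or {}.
Apply events with t <= 53 (11 events):
  after event 1 (t=1: SET max = 34): {max=34}
  after event 2 (t=4: DEC total by 6): {max=34, total=-6}
  after event 3 (t=5: SET count = 2): {count=2, max=34, total=-6}
  after event 4 (t=9: INC max by 5): {count=2, max=39, total=-6}
  after event 5 (t=16: INC max by 1): {count=2, max=40, total=-6}
  after event 6 (t=25: INC max by 5): {count=2, max=45, total=-6}
  after event 7 (t=30: DEC total by 2): {count=2, max=45, total=-8}
  after event 8 (t=35: INC count by 3): {count=5, max=45, total=-8}
  after event 9 (t=43: SET total = -11): {count=5, max=45, total=-11}
  after event 10 (t=45: INC total by 1): {count=5, max=45, total=-10}
  after event 11 (t=50: SET count = -6): {count=-6, max=45, total=-10}

Answer: {count=-6, max=45, total=-10}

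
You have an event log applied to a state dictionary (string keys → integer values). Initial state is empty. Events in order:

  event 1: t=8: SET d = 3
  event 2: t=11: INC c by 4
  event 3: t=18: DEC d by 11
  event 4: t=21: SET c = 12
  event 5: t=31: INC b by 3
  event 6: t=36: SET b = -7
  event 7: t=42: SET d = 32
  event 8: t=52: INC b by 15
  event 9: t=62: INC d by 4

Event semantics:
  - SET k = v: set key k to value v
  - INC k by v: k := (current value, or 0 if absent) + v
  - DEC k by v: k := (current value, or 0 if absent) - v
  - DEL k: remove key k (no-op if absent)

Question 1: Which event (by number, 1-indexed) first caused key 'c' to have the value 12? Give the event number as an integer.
Answer: 4

Derivation:
Looking for first event where c becomes 12:
  event 2: c = 4
  event 3: c = 4
  event 4: c 4 -> 12  <-- first match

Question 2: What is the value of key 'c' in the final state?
Answer: 12

Derivation:
Track key 'c' through all 9 events:
  event 1 (t=8: SET d = 3): c unchanged
  event 2 (t=11: INC c by 4): c (absent) -> 4
  event 3 (t=18: DEC d by 11): c unchanged
  event 4 (t=21: SET c = 12): c 4 -> 12
  event 5 (t=31: INC b by 3): c unchanged
  event 6 (t=36: SET b = -7): c unchanged
  event 7 (t=42: SET d = 32): c unchanged
  event 8 (t=52: INC b by 15): c unchanged
  event 9 (t=62: INC d by 4): c unchanged
Final: c = 12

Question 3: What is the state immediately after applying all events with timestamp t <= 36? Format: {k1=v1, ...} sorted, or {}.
Apply events with t <= 36 (6 events):
  after event 1 (t=8: SET d = 3): {d=3}
  after event 2 (t=11: INC c by 4): {c=4, d=3}
  after event 3 (t=18: DEC d by 11): {c=4, d=-8}
  after event 4 (t=21: SET c = 12): {c=12, d=-8}
  after event 5 (t=31: INC b by 3): {b=3, c=12, d=-8}
  after event 6 (t=36: SET b = -7): {b=-7, c=12, d=-8}

Answer: {b=-7, c=12, d=-8}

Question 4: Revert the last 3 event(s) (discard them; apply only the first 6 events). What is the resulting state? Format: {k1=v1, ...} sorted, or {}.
Answer: {b=-7, c=12, d=-8}

Derivation:
Keep first 6 events (discard last 3):
  after event 1 (t=8: SET d = 3): {d=3}
  after event 2 (t=11: INC c by 4): {c=4, d=3}
  after event 3 (t=18: DEC d by 11): {c=4, d=-8}
  after event 4 (t=21: SET c = 12): {c=12, d=-8}
  after event 5 (t=31: INC b by 3): {b=3, c=12, d=-8}
  after event 6 (t=36: SET b = -7): {b=-7, c=12, d=-8}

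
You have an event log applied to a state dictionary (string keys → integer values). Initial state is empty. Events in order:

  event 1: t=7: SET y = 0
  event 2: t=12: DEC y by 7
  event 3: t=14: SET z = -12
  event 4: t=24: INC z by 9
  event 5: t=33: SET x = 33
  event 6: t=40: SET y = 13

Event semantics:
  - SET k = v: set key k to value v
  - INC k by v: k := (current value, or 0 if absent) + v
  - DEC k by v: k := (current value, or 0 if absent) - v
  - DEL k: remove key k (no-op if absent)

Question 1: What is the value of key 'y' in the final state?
Track key 'y' through all 6 events:
  event 1 (t=7: SET y = 0): y (absent) -> 0
  event 2 (t=12: DEC y by 7): y 0 -> -7
  event 3 (t=14: SET z = -12): y unchanged
  event 4 (t=24: INC z by 9): y unchanged
  event 5 (t=33: SET x = 33): y unchanged
  event 6 (t=40: SET y = 13): y -7 -> 13
Final: y = 13

Answer: 13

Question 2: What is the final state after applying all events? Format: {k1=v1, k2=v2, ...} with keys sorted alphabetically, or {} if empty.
  after event 1 (t=7: SET y = 0): {y=0}
  after event 2 (t=12: DEC y by 7): {y=-7}
  after event 3 (t=14: SET z = -12): {y=-7, z=-12}
  after event 4 (t=24: INC z by 9): {y=-7, z=-3}
  after event 5 (t=33: SET x = 33): {x=33, y=-7, z=-3}
  after event 6 (t=40: SET y = 13): {x=33, y=13, z=-3}

Answer: {x=33, y=13, z=-3}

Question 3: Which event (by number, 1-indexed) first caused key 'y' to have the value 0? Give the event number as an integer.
Answer: 1

Derivation:
Looking for first event where y becomes 0:
  event 1: y (absent) -> 0  <-- first match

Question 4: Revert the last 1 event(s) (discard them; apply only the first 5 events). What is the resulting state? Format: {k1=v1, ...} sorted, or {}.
Keep first 5 events (discard last 1):
  after event 1 (t=7: SET y = 0): {y=0}
  after event 2 (t=12: DEC y by 7): {y=-7}
  after event 3 (t=14: SET z = -12): {y=-7, z=-12}
  after event 4 (t=24: INC z by 9): {y=-7, z=-3}
  after event 5 (t=33: SET x = 33): {x=33, y=-7, z=-3}

Answer: {x=33, y=-7, z=-3}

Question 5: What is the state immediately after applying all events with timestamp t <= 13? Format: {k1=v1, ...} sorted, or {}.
Apply events with t <= 13 (2 events):
  after event 1 (t=7: SET y = 0): {y=0}
  after event 2 (t=12: DEC y by 7): {y=-7}

Answer: {y=-7}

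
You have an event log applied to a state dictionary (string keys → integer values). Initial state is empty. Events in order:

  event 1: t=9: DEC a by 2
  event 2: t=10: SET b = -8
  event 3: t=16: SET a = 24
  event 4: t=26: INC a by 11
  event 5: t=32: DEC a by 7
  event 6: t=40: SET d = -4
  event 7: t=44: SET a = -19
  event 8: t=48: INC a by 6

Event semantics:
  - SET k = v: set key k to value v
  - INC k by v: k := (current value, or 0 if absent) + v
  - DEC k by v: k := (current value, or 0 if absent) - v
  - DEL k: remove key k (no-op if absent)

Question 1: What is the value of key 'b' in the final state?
Track key 'b' through all 8 events:
  event 1 (t=9: DEC a by 2): b unchanged
  event 2 (t=10: SET b = -8): b (absent) -> -8
  event 3 (t=16: SET a = 24): b unchanged
  event 4 (t=26: INC a by 11): b unchanged
  event 5 (t=32: DEC a by 7): b unchanged
  event 6 (t=40: SET d = -4): b unchanged
  event 7 (t=44: SET a = -19): b unchanged
  event 8 (t=48: INC a by 6): b unchanged
Final: b = -8

Answer: -8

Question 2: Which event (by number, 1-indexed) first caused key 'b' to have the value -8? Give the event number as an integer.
Looking for first event where b becomes -8:
  event 2: b (absent) -> -8  <-- first match

Answer: 2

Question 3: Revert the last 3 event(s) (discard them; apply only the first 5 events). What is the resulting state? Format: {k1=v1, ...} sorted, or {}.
Keep first 5 events (discard last 3):
  after event 1 (t=9: DEC a by 2): {a=-2}
  after event 2 (t=10: SET b = -8): {a=-2, b=-8}
  after event 3 (t=16: SET a = 24): {a=24, b=-8}
  after event 4 (t=26: INC a by 11): {a=35, b=-8}
  after event 5 (t=32: DEC a by 7): {a=28, b=-8}

Answer: {a=28, b=-8}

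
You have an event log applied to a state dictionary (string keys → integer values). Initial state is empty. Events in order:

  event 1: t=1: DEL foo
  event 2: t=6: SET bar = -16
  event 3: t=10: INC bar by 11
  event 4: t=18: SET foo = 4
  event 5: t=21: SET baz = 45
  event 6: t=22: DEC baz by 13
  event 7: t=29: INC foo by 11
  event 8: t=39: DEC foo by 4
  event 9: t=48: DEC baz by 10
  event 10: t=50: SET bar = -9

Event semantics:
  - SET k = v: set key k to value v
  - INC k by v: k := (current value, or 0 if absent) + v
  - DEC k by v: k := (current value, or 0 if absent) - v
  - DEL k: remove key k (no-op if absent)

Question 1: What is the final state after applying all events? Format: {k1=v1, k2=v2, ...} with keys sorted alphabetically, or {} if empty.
  after event 1 (t=1: DEL foo): {}
  after event 2 (t=6: SET bar = -16): {bar=-16}
  after event 3 (t=10: INC bar by 11): {bar=-5}
  after event 4 (t=18: SET foo = 4): {bar=-5, foo=4}
  after event 5 (t=21: SET baz = 45): {bar=-5, baz=45, foo=4}
  after event 6 (t=22: DEC baz by 13): {bar=-5, baz=32, foo=4}
  after event 7 (t=29: INC foo by 11): {bar=-5, baz=32, foo=15}
  after event 8 (t=39: DEC foo by 4): {bar=-5, baz=32, foo=11}
  after event 9 (t=48: DEC baz by 10): {bar=-5, baz=22, foo=11}
  after event 10 (t=50: SET bar = -9): {bar=-9, baz=22, foo=11}

Answer: {bar=-9, baz=22, foo=11}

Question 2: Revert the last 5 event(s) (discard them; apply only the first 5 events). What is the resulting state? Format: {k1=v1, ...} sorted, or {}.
Keep first 5 events (discard last 5):
  after event 1 (t=1: DEL foo): {}
  after event 2 (t=6: SET bar = -16): {bar=-16}
  after event 3 (t=10: INC bar by 11): {bar=-5}
  after event 4 (t=18: SET foo = 4): {bar=-5, foo=4}
  after event 5 (t=21: SET baz = 45): {bar=-5, baz=45, foo=4}

Answer: {bar=-5, baz=45, foo=4}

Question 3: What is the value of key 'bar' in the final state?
Track key 'bar' through all 10 events:
  event 1 (t=1: DEL foo): bar unchanged
  event 2 (t=6: SET bar = -16): bar (absent) -> -16
  event 3 (t=10: INC bar by 11): bar -16 -> -5
  event 4 (t=18: SET foo = 4): bar unchanged
  event 5 (t=21: SET baz = 45): bar unchanged
  event 6 (t=22: DEC baz by 13): bar unchanged
  event 7 (t=29: INC foo by 11): bar unchanged
  event 8 (t=39: DEC foo by 4): bar unchanged
  event 9 (t=48: DEC baz by 10): bar unchanged
  event 10 (t=50: SET bar = -9): bar -5 -> -9
Final: bar = -9

Answer: -9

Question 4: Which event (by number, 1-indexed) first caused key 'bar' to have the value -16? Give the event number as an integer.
Answer: 2

Derivation:
Looking for first event where bar becomes -16:
  event 2: bar (absent) -> -16  <-- first match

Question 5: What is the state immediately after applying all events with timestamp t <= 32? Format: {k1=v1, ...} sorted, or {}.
Apply events with t <= 32 (7 events):
  after event 1 (t=1: DEL foo): {}
  after event 2 (t=6: SET bar = -16): {bar=-16}
  after event 3 (t=10: INC bar by 11): {bar=-5}
  after event 4 (t=18: SET foo = 4): {bar=-5, foo=4}
  after event 5 (t=21: SET baz = 45): {bar=-5, baz=45, foo=4}
  after event 6 (t=22: DEC baz by 13): {bar=-5, baz=32, foo=4}
  after event 7 (t=29: INC foo by 11): {bar=-5, baz=32, foo=15}

Answer: {bar=-5, baz=32, foo=15}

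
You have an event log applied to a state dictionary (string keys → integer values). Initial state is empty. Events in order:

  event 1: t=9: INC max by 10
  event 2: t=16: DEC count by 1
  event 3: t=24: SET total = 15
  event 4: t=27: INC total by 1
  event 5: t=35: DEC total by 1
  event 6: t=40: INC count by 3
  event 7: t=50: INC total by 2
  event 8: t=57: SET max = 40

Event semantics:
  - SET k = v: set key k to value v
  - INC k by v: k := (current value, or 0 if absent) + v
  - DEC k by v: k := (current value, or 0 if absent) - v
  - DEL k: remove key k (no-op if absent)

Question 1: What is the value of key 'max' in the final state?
Track key 'max' through all 8 events:
  event 1 (t=9: INC max by 10): max (absent) -> 10
  event 2 (t=16: DEC count by 1): max unchanged
  event 3 (t=24: SET total = 15): max unchanged
  event 4 (t=27: INC total by 1): max unchanged
  event 5 (t=35: DEC total by 1): max unchanged
  event 6 (t=40: INC count by 3): max unchanged
  event 7 (t=50: INC total by 2): max unchanged
  event 8 (t=57: SET max = 40): max 10 -> 40
Final: max = 40

Answer: 40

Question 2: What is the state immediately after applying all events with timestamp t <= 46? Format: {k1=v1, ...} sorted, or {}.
Apply events with t <= 46 (6 events):
  after event 1 (t=9: INC max by 10): {max=10}
  after event 2 (t=16: DEC count by 1): {count=-1, max=10}
  after event 3 (t=24: SET total = 15): {count=-1, max=10, total=15}
  after event 4 (t=27: INC total by 1): {count=-1, max=10, total=16}
  after event 5 (t=35: DEC total by 1): {count=-1, max=10, total=15}
  after event 6 (t=40: INC count by 3): {count=2, max=10, total=15}

Answer: {count=2, max=10, total=15}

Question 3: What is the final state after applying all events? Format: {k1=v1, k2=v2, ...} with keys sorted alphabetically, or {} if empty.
  after event 1 (t=9: INC max by 10): {max=10}
  after event 2 (t=16: DEC count by 1): {count=-1, max=10}
  after event 3 (t=24: SET total = 15): {count=-1, max=10, total=15}
  after event 4 (t=27: INC total by 1): {count=-1, max=10, total=16}
  after event 5 (t=35: DEC total by 1): {count=-1, max=10, total=15}
  after event 6 (t=40: INC count by 3): {count=2, max=10, total=15}
  after event 7 (t=50: INC total by 2): {count=2, max=10, total=17}
  after event 8 (t=57: SET max = 40): {count=2, max=40, total=17}

Answer: {count=2, max=40, total=17}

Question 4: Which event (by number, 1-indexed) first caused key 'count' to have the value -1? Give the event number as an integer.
Answer: 2

Derivation:
Looking for first event where count becomes -1:
  event 2: count (absent) -> -1  <-- first match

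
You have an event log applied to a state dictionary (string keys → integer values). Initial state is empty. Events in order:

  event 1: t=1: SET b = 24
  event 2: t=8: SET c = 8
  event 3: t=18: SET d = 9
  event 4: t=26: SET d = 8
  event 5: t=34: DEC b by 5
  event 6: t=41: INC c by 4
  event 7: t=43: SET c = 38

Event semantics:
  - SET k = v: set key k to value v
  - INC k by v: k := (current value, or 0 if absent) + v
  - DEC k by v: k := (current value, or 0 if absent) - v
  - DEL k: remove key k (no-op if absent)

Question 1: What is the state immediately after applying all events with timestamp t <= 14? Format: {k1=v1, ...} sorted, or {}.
Answer: {b=24, c=8}

Derivation:
Apply events with t <= 14 (2 events):
  after event 1 (t=1: SET b = 24): {b=24}
  after event 2 (t=8: SET c = 8): {b=24, c=8}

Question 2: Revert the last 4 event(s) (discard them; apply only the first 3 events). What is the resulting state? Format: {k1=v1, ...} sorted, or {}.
Answer: {b=24, c=8, d=9}

Derivation:
Keep first 3 events (discard last 4):
  after event 1 (t=1: SET b = 24): {b=24}
  after event 2 (t=8: SET c = 8): {b=24, c=8}
  after event 3 (t=18: SET d = 9): {b=24, c=8, d=9}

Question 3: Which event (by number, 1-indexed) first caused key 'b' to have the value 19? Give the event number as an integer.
Answer: 5

Derivation:
Looking for first event where b becomes 19:
  event 1: b = 24
  event 2: b = 24
  event 3: b = 24
  event 4: b = 24
  event 5: b 24 -> 19  <-- first match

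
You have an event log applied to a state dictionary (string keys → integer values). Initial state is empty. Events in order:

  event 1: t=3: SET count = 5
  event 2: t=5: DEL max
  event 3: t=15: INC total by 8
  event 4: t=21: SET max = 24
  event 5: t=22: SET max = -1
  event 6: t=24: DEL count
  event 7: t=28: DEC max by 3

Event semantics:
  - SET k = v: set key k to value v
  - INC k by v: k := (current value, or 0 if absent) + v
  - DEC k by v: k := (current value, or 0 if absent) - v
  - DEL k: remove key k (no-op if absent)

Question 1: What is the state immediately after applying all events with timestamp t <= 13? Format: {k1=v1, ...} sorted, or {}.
Apply events with t <= 13 (2 events):
  after event 1 (t=3: SET count = 5): {count=5}
  after event 2 (t=5: DEL max): {count=5}

Answer: {count=5}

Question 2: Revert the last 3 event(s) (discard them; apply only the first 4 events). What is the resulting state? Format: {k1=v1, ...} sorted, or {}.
Answer: {count=5, max=24, total=8}

Derivation:
Keep first 4 events (discard last 3):
  after event 1 (t=3: SET count = 5): {count=5}
  after event 2 (t=5: DEL max): {count=5}
  after event 3 (t=15: INC total by 8): {count=5, total=8}
  after event 4 (t=21: SET max = 24): {count=5, max=24, total=8}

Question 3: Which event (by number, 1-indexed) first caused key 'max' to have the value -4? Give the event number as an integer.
Answer: 7

Derivation:
Looking for first event where max becomes -4:
  event 4: max = 24
  event 5: max = -1
  event 6: max = -1
  event 7: max -1 -> -4  <-- first match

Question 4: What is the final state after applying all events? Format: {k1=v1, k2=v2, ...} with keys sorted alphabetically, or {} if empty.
Answer: {max=-4, total=8}

Derivation:
  after event 1 (t=3: SET count = 5): {count=5}
  after event 2 (t=5: DEL max): {count=5}
  after event 3 (t=15: INC total by 8): {count=5, total=8}
  after event 4 (t=21: SET max = 24): {count=5, max=24, total=8}
  after event 5 (t=22: SET max = -1): {count=5, max=-1, total=8}
  after event 6 (t=24: DEL count): {max=-1, total=8}
  after event 7 (t=28: DEC max by 3): {max=-4, total=8}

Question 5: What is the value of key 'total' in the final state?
Answer: 8

Derivation:
Track key 'total' through all 7 events:
  event 1 (t=3: SET count = 5): total unchanged
  event 2 (t=5: DEL max): total unchanged
  event 3 (t=15: INC total by 8): total (absent) -> 8
  event 4 (t=21: SET max = 24): total unchanged
  event 5 (t=22: SET max = -1): total unchanged
  event 6 (t=24: DEL count): total unchanged
  event 7 (t=28: DEC max by 3): total unchanged
Final: total = 8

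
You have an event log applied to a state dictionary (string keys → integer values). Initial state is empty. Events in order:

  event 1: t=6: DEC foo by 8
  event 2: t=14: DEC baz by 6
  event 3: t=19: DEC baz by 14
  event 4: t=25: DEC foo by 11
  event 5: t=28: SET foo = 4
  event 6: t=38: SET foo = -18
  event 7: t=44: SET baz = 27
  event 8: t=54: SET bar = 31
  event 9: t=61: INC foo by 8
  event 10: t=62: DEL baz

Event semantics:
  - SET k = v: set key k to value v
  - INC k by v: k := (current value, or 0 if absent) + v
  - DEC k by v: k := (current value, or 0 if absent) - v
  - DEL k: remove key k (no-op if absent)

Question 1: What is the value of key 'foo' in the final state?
Answer: -10

Derivation:
Track key 'foo' through all 10 events:
  event 1 (t=6: DEC foo by 8): foo (absent) -> -8
  event 2 (t=14: DEC baz by 6): foo unchanged
  event 3 (t=19: DEC baz by 14): foo unchanged
  event 4 (t=25: DEC foo by 11): foo -8 -> -19
  event 5 (t=28: SET foo = 4): foo -19 -> 4
  event 6 (t=38: SET foo = -18): foo 4 -> -18
  event 7 (t=44: SET baz = 27): foo unchanged
  event 8 (t=54: SET bar = 31): foo unchanged
  event 9 (t=61: INC foo by 8): foo -18 -> -10
  event 10 (t=62: DEL baz): foo unchanged
Final: foo = -10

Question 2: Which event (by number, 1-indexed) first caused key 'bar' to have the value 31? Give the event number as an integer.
Looking for first event where bar becomes 31:
  event 8: bar (absent) -> 31  <-- first match

Answer: 8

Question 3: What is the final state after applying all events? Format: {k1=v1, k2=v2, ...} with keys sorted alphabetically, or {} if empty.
  after event 1 (t=6: DEC foo by 8): {foo=-8}
  after event 2 (t=14: DEC baz by 6): {baz=-6, foo=-8}
  after event 3 (t=19: DEC baz by 14): {baz=-20, foo=-8}
  after event 4 (t=25: DEC foo by 11): {baz=-20, foo=-19}
  after event 5 (t=28: SET foo = 4): {baz=-20, foo=4}
  after event 6 (t=38: SET foo = -18): {baz=-20, foo=-18}
  after event 7 (t=44: SET baz = 27): {baz=27, foo=-18}
  after event 8 (t=54: SET bar = 31): {bar=31, baz=27, foo=-18}
  after event 9 (t=61: INC foo by 8): {bar=31, baz=27, foo=-10}
  after event 10 (t=62: DEL baz): {bar=31, foo=-10}

Answer: {bar=31, foo=-10}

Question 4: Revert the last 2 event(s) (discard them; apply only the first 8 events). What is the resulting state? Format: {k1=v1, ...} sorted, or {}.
Keep first 8 events (discard last 2):
  after event 1 (t=6: DEC foo by 8): {foo=-8}
  after event 2 (t=14: DEC baz by 6): {baz=-6, foo=-8}
  after event 3 (t=19: DEC baz by 14): {baz=-20, foo=-8}
  after event 4 (t=25: DEC foo by 11): {baz=-20, foo=-19}
  after event 5 (t=28: SET foo = 4): {baz=-20, foo=4}
  after event 6 (t=38: SET foo = -18): {baz=-20, foo=-18}
  after event 7 (t=44: SET baz = 27): {baz=27, foo=-18}
  after event 8 (t=54: SET bar = 31): {bar=31, baz=27, foo=-18}

Answer: {bar=31, baz=27, foo=-18}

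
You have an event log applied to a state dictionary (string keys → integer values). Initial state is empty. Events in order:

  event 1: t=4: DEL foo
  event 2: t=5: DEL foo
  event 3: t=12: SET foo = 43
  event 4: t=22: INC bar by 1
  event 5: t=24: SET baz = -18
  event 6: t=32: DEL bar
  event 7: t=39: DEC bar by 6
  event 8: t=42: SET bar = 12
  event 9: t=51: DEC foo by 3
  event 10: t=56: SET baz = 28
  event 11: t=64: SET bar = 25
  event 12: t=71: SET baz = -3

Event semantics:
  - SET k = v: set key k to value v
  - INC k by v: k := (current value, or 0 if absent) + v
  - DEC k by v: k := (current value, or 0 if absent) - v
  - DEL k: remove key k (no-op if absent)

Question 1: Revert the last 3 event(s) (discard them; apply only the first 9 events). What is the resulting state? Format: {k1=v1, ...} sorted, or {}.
Keep first 9 events (discard last 3):
  after event 1 (t=4: DEL foo): {}
  after event 2 (t=5: DEL foo): {}
  after event 3 (t=12: SET foo = 43): {foo=43}
  after event 4 (t=22: INC bar by 1): {bar=1, foo=43}
  after event 5 (t=24: SET baz = -18): {bar=1, baz=-18, foo=43}
  after event 6 (t=32: DEL bar): {baz=-18, foo=43}
  after event 7 (t=39: DEC bar by 6): {bar=-6, baz=-18, foo=43}
  after event 8 (t=42: SET bar = 12): {bar=12, baz=-18, foo=43}
  after event 9 (t=51: DEC foo by 3): {bar=12, baz=-18, foo=40}

Answer: {bar=12, baz=-18, foo=40}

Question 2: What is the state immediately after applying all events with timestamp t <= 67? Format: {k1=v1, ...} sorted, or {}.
Answer: {bar=25, baz=28, foo=40}

Derivation:
Apply events with t <= 67 (11 events):
  after event 1 (t=4: DEL foo): {}
  after event 2 (t=5: DEL foo): {}
  after event 3 (t=12: SET foo = 43): {foo=43}
  after event 4 (t=22: INC bar by 1): {bar=1, foo=43}
  after event 5 (t=24: SET baz = -18): {bar=1, baz=-18, foo=43}
  after event 6 (t=32: DEL bar): {baz=-18, foo=43}
  after event 7 (t=39: DEC bar by 6): {bar=-6, baz=-18, foo=43}
  after event 8 (t=42: SET bar = 12): {bar=12, baz=-18, foo=43}
  after event 9 (t=51: DEC foo by 3): {bar=12, baz=-18, foo=40}
  after event 10 (t=56: SET baz = 28): {bar=12, baz=28, foo=40}
  after event 11 (t=64: SET bar = 25): {bar=25, baz=28, foo=40}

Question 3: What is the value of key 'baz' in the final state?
Track key 'baz' through all 12 events:
  event 1 (t=4: DEL foo): baz unchanged
  event 2 (t=5: DEL foo): baz unchanged
  event 3 (t=12: SET foo = 43): baz unchanged
  event 4 (t=22: INC bar by 1): baz unchanged
  event 5 (t=24: SET baz = -18): baz (absent) -> -18
  event 6 (t=32: DEL bar): baz unchanged
  event 7 (t=39: DEC bar by 6): baz unchanged
  event 8 (t=42: SET bar = 12): baz unchanged
  event 9 (t=51: DEC foo by 3): baz unchanged
  event 10 (t=56: SET baz = 28): baz -18 -> 28
  event 11 (t=64: SET bar = 25): baz unchanged
  event 12 (t=71: SET baz = -3): baz 28 -> -3
Final: baz = -3

Answer: -3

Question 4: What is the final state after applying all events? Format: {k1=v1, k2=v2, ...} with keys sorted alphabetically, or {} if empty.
  after event 1 (t=4: DEL foo): {}
  after event 2 (t=5: DEL foo): {}
  after event 3 (t=12: SET foo = 43): {foo=43}
  after event 4 (t=22: INC bar by 1): {bar=1, foo=43}
  after event 5 (t=24: SET baz = -18): {bar=1, baz=-18, foo=43}
  after event 6 (t=32: DEL bar): {baz=-18, foo=43}
  after event 7 (t=39: DEC bar by 6): {bar=-6, baz=-18, foo=43}
  after event 8 (t=42: SET bar = 12): {bar=12, baz=-18, foo=43}
  after event 9 (t=51: DEC foo by 3): {bar=12, baz=-18, foo=40}
  after event 10 (t=56: SET baz = 28): {bar=12, baz=28, foo=40}
  after event 11 (t=64: SET bar = 25): {bar=25, baz=28, foo=40}
  after event 12 (t=71: SET baz = -3): {bar=25, baz=-3, foo=40}

Answer: {bar=25, baz=-3, foo=40}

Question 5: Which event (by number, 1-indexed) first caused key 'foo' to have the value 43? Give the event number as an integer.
Answer: 3

Derivation:
Looking for first event where foo becomes 43:
  event 3: foo (absent) -> 43  <-- first match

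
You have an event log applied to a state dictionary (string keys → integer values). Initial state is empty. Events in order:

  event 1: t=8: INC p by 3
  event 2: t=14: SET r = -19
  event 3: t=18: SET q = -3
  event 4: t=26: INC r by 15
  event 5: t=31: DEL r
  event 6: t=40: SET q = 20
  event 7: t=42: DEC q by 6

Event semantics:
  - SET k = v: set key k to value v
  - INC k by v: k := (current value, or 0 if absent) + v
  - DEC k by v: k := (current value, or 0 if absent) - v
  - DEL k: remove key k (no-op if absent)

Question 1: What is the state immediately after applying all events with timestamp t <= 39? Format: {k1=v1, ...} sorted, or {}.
Answer: {p=3, q=-3}

Derivation:
Apply events with t <= 39 (5 events):
  after event 1 (t=8: INC p by 3): {p=3}
  after event 2 (t=14: SET r = -19): {p=3, r=-19}
  after event 3 (t=18: SET q = -3): {p=3, q=-3, r=-19}
  after event 4 (t=26: INC r by 15): {p=3, q=-3, r=-4}
  after event 5 (t=31: DEL r): {p=3, q=-3}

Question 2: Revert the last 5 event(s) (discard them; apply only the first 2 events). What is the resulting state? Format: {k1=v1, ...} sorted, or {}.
Keep first 2 events (discard last 5):
  after event 1 (t=8: INC p by 3): {p=3}
  after event 2 (t=14: SET r = -19): {p=3, r=-19}

Answer: {p=3, r=-19}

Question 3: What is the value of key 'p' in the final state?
Track key 'p' through all 7 events:
  event 1 (t=8: INC p by 3): p (absent) -> 3
  event 2 (t=14: SET r = -19): p unchanged
  event 3 (t=18: SET q = -3): p unchanged
  event 4 (t=26: INC r by 15): p unchanged
  event 5 (t=31: DEL r): p unchanged
  event 6 (t=40: SET q = 20): p unchanged
  event 7 (t=42: DEC q by 6): p unchanged
Final: p = 3

Answer: 3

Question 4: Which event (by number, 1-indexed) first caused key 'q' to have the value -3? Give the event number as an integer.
Looking for first event where q becomes -3:
  event 3: q (absent) -> -3  <-- first match

Answer: 3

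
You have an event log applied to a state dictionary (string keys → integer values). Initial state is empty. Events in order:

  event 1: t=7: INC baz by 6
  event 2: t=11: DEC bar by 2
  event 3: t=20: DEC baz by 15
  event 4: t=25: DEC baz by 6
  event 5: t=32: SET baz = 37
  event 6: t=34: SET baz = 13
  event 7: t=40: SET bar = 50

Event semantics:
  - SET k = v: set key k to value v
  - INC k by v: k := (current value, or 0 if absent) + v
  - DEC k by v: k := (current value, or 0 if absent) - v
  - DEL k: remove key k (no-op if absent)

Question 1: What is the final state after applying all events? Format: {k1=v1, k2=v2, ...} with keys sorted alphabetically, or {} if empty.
Answer: {bar=50, baz=13}

Derivation:
  after event 1 (t=7: INC baz by 6): {baz=6}
  after event 2 (t=11: DEC bar by 2): {bar=-2, baz=6}
  after event 3 (t=20: DEC baz by 15): {bar=-2, baz=-9}
  after event 4 (t=25: DEC baz by 6): {bar=-2, baz=-15}
  after event 5 (t=32: SET baz = 37): {bar=-2, baz=37}
  after event 6 (t=34: SET baz = 13): {bar=-2, baz=13}
  after event 7 (t=40: SET bar = 50): {bar=50, baz=13}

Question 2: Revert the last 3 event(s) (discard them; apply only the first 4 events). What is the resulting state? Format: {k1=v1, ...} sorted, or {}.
Answer: {bar=-2, baz=-15}

Derivation:
Keep first 4 events (discard last 3):
  after event 1 (t=7: INC baz by 6): {baz=6}
  after event 2 (t=11: DEC bar by 2): {bar=-2, baz=6}
  after event 3 (t=20: DEC baz by 15): {bar=-2, baz=-9}
  after event 4 (t=25: DEC baz by 6): {bar=-2, baz=-15}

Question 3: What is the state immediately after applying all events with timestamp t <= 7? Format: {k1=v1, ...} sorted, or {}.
Answer: {baz=6}

Derivation:
Apply events with t <= 7 (1 events):
  after event 1 (t=7: INC baz by 6): {baz=6}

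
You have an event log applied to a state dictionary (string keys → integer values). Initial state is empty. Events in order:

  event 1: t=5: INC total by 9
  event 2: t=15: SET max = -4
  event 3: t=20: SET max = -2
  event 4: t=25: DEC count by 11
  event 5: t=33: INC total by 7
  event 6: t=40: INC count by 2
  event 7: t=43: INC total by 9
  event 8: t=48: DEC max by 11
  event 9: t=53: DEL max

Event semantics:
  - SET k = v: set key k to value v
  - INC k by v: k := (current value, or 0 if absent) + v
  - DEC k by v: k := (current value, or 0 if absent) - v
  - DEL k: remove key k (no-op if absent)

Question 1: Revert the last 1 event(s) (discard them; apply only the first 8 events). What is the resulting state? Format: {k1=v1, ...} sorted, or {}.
Keep first 8 events (discard last 1):
  after event 1 (t=5: INC total by 9): {total=9}
  after event 2 (t=15: SET max = -4): {max=-4, total=9}
  after event 3 (t=20: SET max = -2): {max=-2, total=9}
  after event 4 (t=25: DEC count by 11): {count=-11, max=-2, total=9}
  after event 5 (t=33: INC total by 7): {count=-11, max=-2, total=16}
  after event 6 (t=40: INC count by 2): {count=-9, max=-2, total=16}
  after event 7 (t=43: INC total by 9): {count=-9, max=-2, total=25}
  after event 8 (t=48: DEC max by 11): {count=-9, max=-13, total=25}

Answer: {count=-9, max=-13, total=25}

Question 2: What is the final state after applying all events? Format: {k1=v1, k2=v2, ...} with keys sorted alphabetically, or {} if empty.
Answer: {count=-9, total=25}

Derivation:
  after event 1 (t=5: INC total by 9): {total=9}
  after event 2 (t=15: SET max = -4): {max=-4, total=9}
  after event 3 (t=20: SET max = -2): {max=-2, total=9}
  after event 4 (t=25: DEC count by 11): {count=-11, max=-2, total=9}
  after event 5 (t=33: INC total by 7): {count=-11, max=-2, total=16}
  after event 6 (t=40: INC count by 2): {count=-9, max=-2, total=16}
  after event 7 (t=43: INC total by 9): {count=-9, max=-2, total=25}
  after event 8 (t=48: DEC max by 11): {count=-9, max=-13, total=25}
  after event 9 (t=53: DEL max): {count=-9, total=25}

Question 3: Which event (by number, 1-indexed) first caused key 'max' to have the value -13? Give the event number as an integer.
Looking for first event where max becomes -13:
  event 2: max = -4
  event 3: max = -2
  event 4: max = -2
  event 5: max = -2
  event 6: max = -2
  event 7: max = -2
  event 8: max -2 -> -13  <-- first match

Answer: 8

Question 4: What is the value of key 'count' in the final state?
Track key 'count' through all 9 events:
  event 1 (t=5: INC total by 9): count unchanged
  event 2 (t=15: SET max = -4): count unchanged
  event 3 (t=20: SET max = -2): count unchanged
  event 4 (t=25: DEC count by 11): count (absent) -> -11
  event 5 (t=33: INC total by 7): count unchanged
  event 6 (t=40: INC count by 2): count -11 -> -9
  event 7 (t=43: INC total by 9): count unchanged
  event 8 (t=48: DEC max by 11): count unchanged
  event 9 (t=53: DEL max): count unchanged
Final: count = -9

Answer: -9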